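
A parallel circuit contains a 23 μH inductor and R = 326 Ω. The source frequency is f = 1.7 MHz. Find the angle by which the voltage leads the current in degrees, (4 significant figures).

53.00°

ω = 2πf = 1.068e+07 rad/s
X_L = ωL = 245.7 Ω
Parallel: admittances add. Y = 1/R + 1/(jωL)
Y = (0.003067 − j0.004070) S
|Y| = 0.005097 S → |Z| = 1/|Y| = 196.2 Ω, ∠Z = −∠Y = 53.00°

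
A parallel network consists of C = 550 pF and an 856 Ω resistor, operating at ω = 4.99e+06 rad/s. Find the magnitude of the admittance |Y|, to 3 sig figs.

2.98 mS

X_C = 1/(ωC) = 364 Ω
Parallel: admittances add. Y = 1/R + jωC
Y = (0.00117 + j0.00274) S
|Y| = 0.00298 S → |Z| = 1/|Y| = 335 Ω, ∠Z = −∠Y = -66.9°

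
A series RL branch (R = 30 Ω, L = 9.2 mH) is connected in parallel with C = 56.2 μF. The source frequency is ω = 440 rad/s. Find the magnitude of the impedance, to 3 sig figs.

26.0 Ω

X_L = ωL = 4.05 Ω
X_C = 1/(ωC) = 40.4 Ω
Branch 1 (R+jX_L): Z₁ = 30.0 + j4.05 Ω, |Z₁| = 30.3 Ω
Branch 2 (−jX_C): Z₂ = −j40.4 Ω
Parallel: Z = Z₁Z₂/(Z₁+Z₂), |Z| = 26.0 Ω, ∠Z = -31.8°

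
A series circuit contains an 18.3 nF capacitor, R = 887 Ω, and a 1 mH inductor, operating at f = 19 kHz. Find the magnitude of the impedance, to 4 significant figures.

ω = 2πf = 119400 rad/s
X_L = ωL = 119.4 Ω
X_C = 1/(ωC) = 457.7 Ω
Net reactance X = X_L − X_C = -338.4 Ω
Z = 887.0 − j338.4 Ω
|Z| = √(887.0² + 338.4²) = 949.3 Ω

949.3 Ω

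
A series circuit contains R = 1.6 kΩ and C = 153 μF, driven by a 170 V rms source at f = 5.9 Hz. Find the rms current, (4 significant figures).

ω = 2πf = 37.07 rad/s
X_C = 1/(ωC) = 176.3 Ω
Z = 1600 − j176.3 Ω
|Z| = √(1600² + 176.3²) = 1610 Ω
I = V/|Z| = 170/1610 = 105.6 mA

105.6 mA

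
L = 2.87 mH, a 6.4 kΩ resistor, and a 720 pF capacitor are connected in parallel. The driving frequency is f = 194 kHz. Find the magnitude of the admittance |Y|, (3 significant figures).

ω = 2πf = 1.219e+06 rad/s
X_L = ωL = 3500 Ω
X_C = 1/(ωC) = 1140 Ω
Parallel: admittances add. Y = 1/R + 1/(jωL) + jωC
Y = (0.000156 + j0.000592) S
|Y| = 0.000612 S → |Z| = 1/|Y| = 1630 Ω, ∠Z = −∠Y = -75.2°

612 μS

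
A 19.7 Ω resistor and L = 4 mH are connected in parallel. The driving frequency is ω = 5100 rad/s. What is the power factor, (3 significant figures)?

X_L = ωL = 20.4 Ω
Parallel: admittances add. Y = 1/R + 1/(jωL)
Y = (0.0508 − j0.0490) S
|Y| = 0.0706 S → |Z| = 1/|Y| = 14.2 Ω, ∠Z = −∠Y = 44.0°
cos φ = cos(44.0°) = 0.719

0.719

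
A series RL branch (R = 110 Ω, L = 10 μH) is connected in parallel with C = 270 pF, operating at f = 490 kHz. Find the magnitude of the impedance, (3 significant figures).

ω = 2πf = 3.079e+06 rad/s
X_L = ωL = 30.8 Ω
X_C = 1/(ωC) = 1200 Ω
Branch 1 (R+jX_L): Z₁ = 110 + j30.8 Ω, |Z₁| = 114 Ω
Branch 2 (−jX_C): Z₂ = −j1200 Ω
Parallel: Z = Z₁Z₂/(Z₁+Z₂), |Z| = 117 Ω, ∠Z = 10.3°

117 Ω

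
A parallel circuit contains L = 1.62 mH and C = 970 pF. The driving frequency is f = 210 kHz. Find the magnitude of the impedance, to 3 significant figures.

1230 Ω

ω = 2πf = 1.319e+06 rad/s
X_L = ωL = 2140 Ω
X_C = 1/(ωC) = 781 Ω
Parallel: admittances add. Y = 1/(jωL) + jωC
Y = (0 + j0.000812) S
|Y| = 0.000812 S → |Z| = 1/|Y| = 1230 Ω, ∠Z = −∠Y = -90.0°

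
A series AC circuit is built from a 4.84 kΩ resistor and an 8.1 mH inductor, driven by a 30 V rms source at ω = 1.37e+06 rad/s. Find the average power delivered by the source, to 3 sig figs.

X_L = ωL = 11100 Ω
Z = 4840 + j11100 Ω
|Z| = √(4840² + 11100²) = 12100 Ω
∠Z = arctan(11100/4840) = 66.4°
I = V/|Z| = 2.48 mA
P = VI cos φ = 30 × 0.00248 × cos(66.4°) = 29.7 mW

29.7 mW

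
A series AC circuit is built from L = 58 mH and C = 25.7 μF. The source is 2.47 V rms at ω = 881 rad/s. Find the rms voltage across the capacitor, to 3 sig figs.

15.7 V

X_L = ωL = 51.1 Ω
X_C = 1/(ωC) = 44.2 Ω
Net reactance X = X_L − X_C = 6.93 Ω
Z = j6.93 Ω
|Z| = √(0² + 6.93²) = 6.93 Ω
I = V/|Z| = 356 mA
V_C = I·|Z_C| = 0.356 × 44.2 = 15.7 V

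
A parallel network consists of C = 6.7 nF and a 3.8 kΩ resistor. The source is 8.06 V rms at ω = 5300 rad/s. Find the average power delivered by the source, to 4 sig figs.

17.10 mW

X_C = 1/(ωC) = 28160 Ω
Parallel: admittances add. Y = 1/R + jωC
Y = (0.0002632 + j3.551e-05) S
|Y| = 0.0002655 S → |Z| = 1/|Y| = 3766 Ω, ∠Z = −∠Y = -7.685°
I = V/|Z| = 2.140 mA
P = VI cos φ = 8.06 × 0.002140 × cos(-7.685°) = 17.10 mW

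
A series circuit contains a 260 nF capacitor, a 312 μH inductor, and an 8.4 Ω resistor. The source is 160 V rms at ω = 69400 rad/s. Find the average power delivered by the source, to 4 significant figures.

X_L = ωL = 21.65 Ω
X_C = 1/(ωC) = 55.42 Ω
Net reactance X = X_L − X_C = -33.77 Ω
Z = 8.400 − j33.77 Ω
|Z| = √(8.400² + 33.77²) = 34.80 Ω
∠Z = arctan(-33.77/8.400) = -76.03°
I = V/|Z| = 4.598 A
P = VI cos φ = 160 × 4.598 × cos(-76.03°) = 177.6 W

177.6 W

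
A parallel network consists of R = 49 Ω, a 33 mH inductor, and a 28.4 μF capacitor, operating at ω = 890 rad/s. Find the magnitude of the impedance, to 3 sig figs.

45.0 Ω

X_L = ωL = 29.4 Ω
X_C = 1/(ωC) = 39.6 Ω
Parallel: admittances add. Y = 1/R + 1/(jωL) + jωC
Y = (0.0204 − j0.00877) S
|Y| = 0.0222 S → |Z| = 1/|Y| = 45.0 Ω, ∠Z = −∠Y = 23.3°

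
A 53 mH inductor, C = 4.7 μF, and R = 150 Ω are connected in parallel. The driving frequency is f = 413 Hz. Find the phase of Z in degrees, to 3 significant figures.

ω = 2πf = 2595 rad/s
X_L = ωL = 138 Ω
X_C = 1/(ωC) = 82.0 Ω
Parallel: admittances add. Y = 1/R + 1/(jωL) + jωC
Y = (0.00667 + j0.00493) S
|Y| = 0.00829 S → |Z| = 1/|Y| = 121 Ω, ∠Z = −∠Y = -36.5°

-36.5°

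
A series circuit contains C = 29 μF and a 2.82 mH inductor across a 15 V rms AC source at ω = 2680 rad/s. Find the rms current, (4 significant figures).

2.825 A

X_L = ωL = 7.558 Ω
X_C = 1/(ωC) = 12.87 Ω
Net reactance X = X_L − X_C = -5.309 Ω
Z = − j5.309 Ω
|Z| = √(0² + 5.309²) = 5.309 Ω
I = V/|Z| = 15/5.309 = 2.825 A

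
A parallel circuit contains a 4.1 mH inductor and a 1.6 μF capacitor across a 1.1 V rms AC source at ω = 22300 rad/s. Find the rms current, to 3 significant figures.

27.2 mA

X_L = ωL = 91.4 Ω
X_C = 1/(ωC) = 28.0 Ω
Parallel: admittances add. Y = 1/(jωL) + jωC
Y = (0 + j0.0247) S
|Y| = 0.0247 S → |Z| = 1/|Y| = 40.4 Ω, ∠Z = −∠Y = -90.0°
I = V/|Z| = 1.1/40.4 = 27.2 mA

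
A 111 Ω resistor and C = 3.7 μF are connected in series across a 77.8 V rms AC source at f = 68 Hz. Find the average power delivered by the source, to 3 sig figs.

1.63 W

ω = 2πf = 427.3 rad/s
X_C = 1/(ωC) = 633 Ω
Z = 111 − j633 Ω
|Z| = √(111² + 633²) = 642 Ω
∠Z = arctan(-633/111) = -80.0°
I = V/|Z| = 121 mA
P = VI cos φ = 77.8 × 0.121 × cos(-80.0°) = 1.63 W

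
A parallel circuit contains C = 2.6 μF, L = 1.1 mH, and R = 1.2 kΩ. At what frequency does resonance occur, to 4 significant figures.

2.976 kHz

ω₀ = 1/√(LC) = 1/√(0.0011 × 2.6e-06) = 18700 rad/s
f₀ = ω₀/(2π) = 2.976 kHz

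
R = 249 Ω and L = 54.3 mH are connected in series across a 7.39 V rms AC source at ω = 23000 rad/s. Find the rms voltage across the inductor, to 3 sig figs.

X_L = ωL = 1250 Ω
Z = 249 + j1250 Ω
|Z| = √(249² + 1250²) = 1270 Ω
I = V/|Z| = 5.80 mA
V_L = I·|Z_L| = 0.00580 × 1250 = 7.25 V

7.25 V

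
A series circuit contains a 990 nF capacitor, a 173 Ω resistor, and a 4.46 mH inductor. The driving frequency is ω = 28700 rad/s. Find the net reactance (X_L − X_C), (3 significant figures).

X_L = ωL = 128 Ω
X_C = 1/(ωC) = 35.2 Ω
X = 128 − 35.2 = 92.8 Ω

92.8 Ω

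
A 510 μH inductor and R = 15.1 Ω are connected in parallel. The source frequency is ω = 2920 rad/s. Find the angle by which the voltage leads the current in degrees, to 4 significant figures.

84.37°

X_L = ωL = 1.489 Ω
Parallel: admittances add. Y = 1/R + 1/(jωL)
Y = (0.06623 − j0.6715) S
|Y| = 0.6748 S → |Z| = 1/|Y| = 1.482 Ω, ∠Z = −∠Y = 84.37°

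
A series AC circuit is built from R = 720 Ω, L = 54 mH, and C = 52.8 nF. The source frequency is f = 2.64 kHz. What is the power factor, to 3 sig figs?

0.946

ω = 2πf = 16590 rad/s
X_L = ωL = 896 Ω
X_C = 1/(ωC) = 1140 Ω
Net reactance X = X_L − X_C = -246 Ω
Z = 720 − j246 Ω
|Z| = √(720² + 246²) = 761 Ω
∠Z = arctan(-246/720) = -18.9°
cos φ = cos(-18.9°) = 0.946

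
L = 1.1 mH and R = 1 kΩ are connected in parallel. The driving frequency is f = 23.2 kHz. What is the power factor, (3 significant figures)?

0.158

ω = 2πf = 145800 rad/s
X_L = ωL = 160 Ω
Parallel: admittances add. Y = 1/R + 1/(jωL)
Y = (0.00100 − j0.00624) S
|Y| = 0.00632 S → |Z| = 1/|Y| = 158 Ω, ∠Z = −∠Y = 80.9°
cos φ = cos(80.9°) = 0.158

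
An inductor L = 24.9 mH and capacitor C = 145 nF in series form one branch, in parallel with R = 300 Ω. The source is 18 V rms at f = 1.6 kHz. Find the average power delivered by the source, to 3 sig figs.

ω = 2πf = 10050 rad/s
X_L = ωL = 250 Ω
X_C = 1/(ωC) = 686 Ω
Branch 1: Z₁ = R = 300 Ω
Branch 2 (series LC): Z₂ = j(X_L − X_C) = −j436 Ω
Parallel: Z = Z₁Z₂/(Z₁+Z₂), |Z| = 247 Ω, ∠Z = -34.5°
I = V/|Z| = 72.8 mA
P = VI cos φ = 18 × 0.0728 × cos(-34.5°) = 1.08 W

1.08 W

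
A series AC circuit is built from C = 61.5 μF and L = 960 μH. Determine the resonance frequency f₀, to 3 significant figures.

655 Hz

ω₀ = 1/√(LC) = 1/√(0.00096 × 6.15e-05) = 4116 rad/s
f₀ = ω₀/(2π) = 655 Hz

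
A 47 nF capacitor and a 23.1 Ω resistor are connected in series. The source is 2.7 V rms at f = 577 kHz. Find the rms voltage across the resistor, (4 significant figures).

ω = 2πf = 3.625e+06 rad/s
X_C = 1/(ωC) = 5.869 Ω
Z = 23.10 − j5.869 Ω
|Z| = √(23.10² + 5.869²) = 23.83 Ω
I = V/|Z| = 113.3 mA
V_R = I·|Z_R| = 0.1133 × 23.10 = 2.617 V

2.617 V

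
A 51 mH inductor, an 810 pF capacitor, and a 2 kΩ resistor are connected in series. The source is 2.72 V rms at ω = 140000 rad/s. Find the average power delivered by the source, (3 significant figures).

2.17 mW

X_L = ωL = 7140 Ω
X_C = 1/(ωC) = 8820 Ω
Net reactance X = X_L − X_C = -1680 Ω
Z = 2000 − j1680 Ω
|Z| = √(2000² + 1680²) = 2610 Ω
∠Z = arctan(-1680/2000) = -40.0°
I = V/|Z| = 1.04 mA
P = VI cos φ = 2.72 × 0.00104 × cos(-40.0°) = 2.17 mW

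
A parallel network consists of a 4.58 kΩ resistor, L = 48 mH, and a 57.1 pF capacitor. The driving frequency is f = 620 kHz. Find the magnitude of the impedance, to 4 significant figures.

ω = 2πf = 3.896e+06 rad/s
X_L = ωL = 187000 Ω
X_C = 1/(ωC) = 4496 Ω
Parallel: admittances add. Y = 1/R + 1/(jωL) + jωC
Y = (0.0002183 + j0.0002171) S
|Y| = 0.0003079 S → |Z| = 1/|Y| = 3248 Ω, ∠Z = −∠Y = -44.84°

3248 Ω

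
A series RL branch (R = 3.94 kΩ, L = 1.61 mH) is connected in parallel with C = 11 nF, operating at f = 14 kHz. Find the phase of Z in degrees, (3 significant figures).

-75.2°

ω = 2πf = 87960 rad/s
X_L = ωL = 142 Ω
X_C = 1/(ωC) = 1030 Ω
Branch 1 (R+jX_L): Z₁ = 3940 + j142 Ω, |Z₁| = 3940 Ω
Branch 2 (−jX_C): Z₂ = −j1030 Ω
Parallel: Z = Z₁Z₂/(Z₁+Z₂), |Z| = 1010 Ω, ∠Z = -75.2°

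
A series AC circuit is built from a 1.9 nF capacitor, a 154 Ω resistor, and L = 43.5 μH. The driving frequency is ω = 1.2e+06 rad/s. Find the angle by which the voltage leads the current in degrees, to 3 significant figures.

X_L = ωL = 52.2 Ω
X_C = 1/(ωC) = 439 Ω
Net reactance X = X_L − X_C = -386 Ω
Z = 154 − j386 Ω
|Z| = √(154² + 386²) = 416 Ω
∠Z = arctan(-386/154) = -68.3°

-68.3°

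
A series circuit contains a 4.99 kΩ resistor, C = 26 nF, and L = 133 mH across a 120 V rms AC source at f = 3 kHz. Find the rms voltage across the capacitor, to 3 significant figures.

ω = 2πf = 18850 rad/s
X_L = ωL = 2510 Ω
X_C = 1/(ωC) = 2040 Ω
Net reactance X = X_L − X_C = 467 Ω
Z = 4990 + j467 Ω
|Z| = √(4990² + 467²) = 5010 Ω
I = V/|Z| = 23.9 mA
V_C = I·|Z_C| = 0.0239 × 2040 = 48.9 V

48.9 V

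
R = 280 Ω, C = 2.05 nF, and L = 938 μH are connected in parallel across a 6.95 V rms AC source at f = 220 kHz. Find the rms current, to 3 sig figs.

28.7 mA

ω = 2πf = 1.382e+06 rad/s
X_L = ωL = 1300 Ω
X_C = 1/(ωC) = 353 Ω
Parallel: admittances add. Y = 1/R + 1/(jωL) + jωC
Y = (0.00357 + j0.00206) S
|Y| = 0.00412 S → |Z| = 1/|Y| = 242 Ω, ∠Z = −∠Y = -30.0°
I = V/|Z| = 6.95/242 = 28.7 mA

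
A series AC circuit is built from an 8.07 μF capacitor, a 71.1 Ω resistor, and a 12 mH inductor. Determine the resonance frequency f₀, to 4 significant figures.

ω₀ = 1/√(LC) = 1/√(0.012 × 8.07e-06) = 3213 rad/s
f₀ = ω₀/(2π) = 511.4 Hz

511.4 Hz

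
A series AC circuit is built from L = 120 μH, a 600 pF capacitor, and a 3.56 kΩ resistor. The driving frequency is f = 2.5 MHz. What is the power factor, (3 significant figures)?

ω = 2πf = 1.571e+07 rad/s
X_L = ωL = 1880 Ω
X_C = 1/(ωC) = 106 Ω
Net reactance X = X_L − X_C = 1780 Ω
Z = 3560 + j1780 Ω
|Z| = √(3560² + 1780²) = 3980 Ω
∠Z = arctan(1780/3560) = 26.6°
cos φ = cos(26.6°) = 0.895

0.895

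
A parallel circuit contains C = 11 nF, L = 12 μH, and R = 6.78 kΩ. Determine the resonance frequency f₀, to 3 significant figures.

438 kHz

ω₀ = 1/√(LC) = 1/√(1.2e-05 × 1.1e-08) = 2.752e+06 rad/s
f₀ = ω₀/(2π) = 438 kHz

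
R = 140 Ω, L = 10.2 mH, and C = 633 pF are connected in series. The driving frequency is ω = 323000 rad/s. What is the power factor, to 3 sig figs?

0.0874

X_L = ωL = 3290 Ω
X_C = 1/(ωC) = 4890 Ω
Net reactance X = X_L − X_C = -1600 Ω
Z = 140 − j1600 Ω
|Z| = √(140² + 1600²) = 1600 Ω
∠Z = arctan(-1600/140) = -85.0°
cos φ = cos(-85.0°) = 0.0874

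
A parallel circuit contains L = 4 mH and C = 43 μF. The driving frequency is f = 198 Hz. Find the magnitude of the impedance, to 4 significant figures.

6.782 Ω

ω = 2πf = 1244 rad/s
X_L = ωL = 4.976 Ω
X_C = 1/(ωC) = 18.69 Ω
Parallel: admittances add. Y = 1/(jωL) + jωC
Y = (0 − j0.1475) S
|Y| = 0.1475 S → |Z| = 1/|Y| = 6.782 Ω, ∠Z = −∠Y = 90.00°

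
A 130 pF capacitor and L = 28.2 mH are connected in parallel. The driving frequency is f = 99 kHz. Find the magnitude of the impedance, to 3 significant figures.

ω = 2πf = 622000 rad/s
X_L = ωL = 17500 Ω
X_C = 1/(ωC) = 12400 Ω
Parallel: admittances add. Y = 1/(jωL) + jωC
Y = (0 + j2.39e-05) S
|Y| = 2.39e-05 S → |Z| = 1/|Y| = 41900 Ω, ∠Z = −∠Y = -90.0°

41900 Ω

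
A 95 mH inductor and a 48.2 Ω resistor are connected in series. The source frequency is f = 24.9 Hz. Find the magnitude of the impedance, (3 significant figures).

ω = 2πf = 156.5 rad/s
X_L = ωL = 14.9 Ω
Z = 48.2 + j14.9 Ω
|Z| = √(48.2² + 14.9²) = 50.4 Ω

50.4 Ω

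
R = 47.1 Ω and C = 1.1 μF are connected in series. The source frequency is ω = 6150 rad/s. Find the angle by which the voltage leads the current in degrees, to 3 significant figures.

X_C = 1/(ωC) = 148 Ω
Z = 47.1 − j148 Ω
|Z| = √(47.1² + 148²) = 155 Ω
∠Z = arctan(-148/47.1) = -72.3°

-72.3°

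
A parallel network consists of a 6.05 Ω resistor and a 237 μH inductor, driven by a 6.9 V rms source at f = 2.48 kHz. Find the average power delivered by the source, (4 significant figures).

7.869 W

ω = 2πf = 15580 rad/s
X_L = ωL = 3.693 Ω
Parallel: admittances add. Y = 1/R + 1/(jωL)
Y = (0.1653 − j0.2708) S
|Y| = 0.3172 S → |Z| = 1/|Y| = 3.152 Ω, ∠Z = −∠Y = 58.60°
I = V/|Z| = 2.189 A
P = VI cos φ = 6.9 × 2.189 × cos(58.60°) = 7.869 W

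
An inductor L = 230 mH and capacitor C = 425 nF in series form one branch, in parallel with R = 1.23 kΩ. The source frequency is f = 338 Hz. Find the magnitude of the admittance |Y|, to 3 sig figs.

ω = 2πf = 2124 rad/s
X_L = ωL = 488 Ω
X_C = 1/(ωC) = 1110 Ω
Branch 1: Z₁ = R = 1230 Ω
Branch 2 (series LC): Z₂ = j(X_L − X_C) = −j619 Ω
Parallel: Z = Z₁Z₂/(Z₁+Z₂), |Z| = 553 Ω, ∠Z = -63.3°
|Y| = 1/|Z| = 1.81 mS

1.81 mS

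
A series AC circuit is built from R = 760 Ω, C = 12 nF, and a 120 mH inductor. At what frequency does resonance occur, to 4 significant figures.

ω₀ = 1/√(LC) = 1/√(0.12 × 1.2e-08) = 26350 rad/s
f₀ = ω₀/(2π) = 4.194 kHz

4.194 kHz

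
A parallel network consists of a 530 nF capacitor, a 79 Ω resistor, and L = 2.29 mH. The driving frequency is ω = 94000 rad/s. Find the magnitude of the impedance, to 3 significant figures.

21.3 Ω

X_L = ωL = 215 Ω
X_C = 1/(ωC) = 20.1 Ω
Parallel: admittances add. Y = 1/R + 1/(jωL) + jωC
Y = (0.0127 + j0.0452) S
|Y| = 0.0469 S → |Z| = 1/|Y| = 21.3 Ω, ∠Z = −∠Y = -74.3°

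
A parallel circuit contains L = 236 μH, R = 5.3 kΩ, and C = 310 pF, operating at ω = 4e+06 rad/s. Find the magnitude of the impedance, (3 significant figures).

3830 Ω

X_L = ωL = 944 Ω
X_C = 1/(ωC) = 806 Ω
Parallel: admittances add. Y = 1/R + 1/(jωL) + jωC
Y = (0.000189 + j0.000181) S
|Y| = 0.000261 S → |Z| = 1/|Y| = 3830 Ω, ∠Z = −∠Y = -43.8°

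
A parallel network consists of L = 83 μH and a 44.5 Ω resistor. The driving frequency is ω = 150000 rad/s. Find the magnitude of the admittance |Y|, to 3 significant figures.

83.4 mS

X_L = ωL = 12.4 Ω
Parallel: admittances add. Y = 1/R + 1/(jωL)
Y = (0.0225 − j0.0803) S
|Y| = 0.0834 S → |Z| = 1/|Y| = 12.0 Ω, ∠Z = −∠Y = 74.4°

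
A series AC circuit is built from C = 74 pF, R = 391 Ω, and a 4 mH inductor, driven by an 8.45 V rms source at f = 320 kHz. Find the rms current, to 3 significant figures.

6.13 mA

ω = 2πf = 2.011e+06 rad/s
X_L = ωL = 8040 Ω
X_C = 1/(ωC) = 6720 Ω
Net reactance X = X_L − X_C = 1320 Ω
Z = 391 + j1320 Ω
|Z| = √(391² + 1320²) = 1380 Ω
I = V/|Z| = 8.45/1380 = 6.13 mA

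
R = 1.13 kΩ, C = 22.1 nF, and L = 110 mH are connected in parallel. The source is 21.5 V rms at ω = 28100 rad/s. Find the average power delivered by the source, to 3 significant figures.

X_L = ωL = 3090 Ω
X_C = 1/(ωC) = 1610 Ω
Parallel: admittances add. Y = 1/R + 1/(jωL) + jωC
Y = (0.000885 + j0.000297) S
|Y| = 0.000934 S → |Z| = 1/|Y| = 1070 Ω, ∠Z = −∠Y = -18.6°
I = V/|Z| = 20.1 mA
P = VI cos φ = 21.5 × 0.0201 × cos(-18.6°) = 409 mW

409 mW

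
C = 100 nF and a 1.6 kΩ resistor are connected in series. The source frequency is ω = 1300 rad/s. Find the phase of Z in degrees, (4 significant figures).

-78.25°

X_C = 1/(ωC) = 7692 Ω
Z = 1600 − j7692 Ω
|Z| = √(1600² + 7692²) = 7857 Ω
∠Z = arctan(-7692/1600) = -78.25°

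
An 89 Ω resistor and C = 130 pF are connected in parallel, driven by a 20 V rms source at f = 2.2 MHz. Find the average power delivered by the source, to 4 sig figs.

4.494 W

ω = 2πf = 1.382e+07 rad/s
X_C = 1/(ωC) = 556.5 Ω
Parallel: admittances add. Y = 1/R + jωC
Y = (0.01124 + j0.001797) S
|Y| = 0.01138 S → |Z| = 1/|Y| = 87.88 Ω, ∠Z = −∠Y = -9.086°
I = V/|Z| = 227.6 mA
P = VI cos φ = 20 × 0.2276 × cos(-9.086°) = 4.494 W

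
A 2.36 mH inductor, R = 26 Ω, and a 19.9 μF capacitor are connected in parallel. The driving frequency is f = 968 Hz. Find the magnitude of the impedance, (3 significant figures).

ω = 2πf = 6082 rad/s
X_L = ωL = 14.4 Ω
X_C = 1/(ωC) = 8.26 Ω
Parallel: admittances add. Y = 1/R + 1/(jωL) + jωC
Y = (0.0385 + j0.0514) S
|Y| = 0.0642 S → |Z| = 1/|Y| = 15.6 Ω, ∠Z = −∠Y = -53.2°

15.6 Ω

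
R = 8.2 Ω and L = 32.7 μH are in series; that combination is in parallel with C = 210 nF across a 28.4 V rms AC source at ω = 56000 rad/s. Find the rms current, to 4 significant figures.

X_L = ωL = 1.831 Ω
X_C = 1/(ωC) = 85.03 Ω
Branch 1 (R+jX_L): Z₁ = 8.200 + j1.831 Ω, |Z₁| = 8.402 Ω
Branch 2 (−jX_C): Z₂ = −j85.03 Ω
Parallel: Z = Z₁Z₂/(Z₁+Z₂), |Z| = 8.545 Ω, ∠Z = 6.960°
I = V/|Z| = 28.4/8.545 = 3.323 A

3.323 A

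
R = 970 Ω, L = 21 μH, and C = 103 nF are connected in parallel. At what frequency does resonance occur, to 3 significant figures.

108 kHz

ω₀ = 1/√(LC) = 1/√(2.1e-05 × 1.03e-07) = 679900 rad/s
f₀ = ω₀/(2π) = 108 kHz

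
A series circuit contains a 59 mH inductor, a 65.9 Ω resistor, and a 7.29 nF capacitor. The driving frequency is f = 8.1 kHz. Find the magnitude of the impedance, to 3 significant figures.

ω = 2πf = 50890 rad/s
X_L = ωL = 3000 Ω
X_C = 1/(ωC) = 2700 Ω
Net reactance X = X_L − X_C = 307 Ω
Z = 65.9 + j307 Ω
|Z| = √(65.9² + 307²) = 314 Ω

314 Ω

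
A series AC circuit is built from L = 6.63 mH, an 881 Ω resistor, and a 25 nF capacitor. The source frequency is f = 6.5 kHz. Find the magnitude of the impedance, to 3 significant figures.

ω = 2πf = 40840 rad/s
X_L = ωL = 271 Ω
X_C = 1/(ωC) = 979 Ω
Net reactance X = X_L − X_C = -709 Ω
Z = 881 − j709 Ω
|Z| = √(881² + 709²) = 1130 Ω

1130 Ω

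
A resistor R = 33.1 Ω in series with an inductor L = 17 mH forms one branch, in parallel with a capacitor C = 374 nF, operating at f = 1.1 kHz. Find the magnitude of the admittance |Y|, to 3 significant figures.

ω = 2πf = 6912 rad/s
X_L = ωL = 117 Ω
X_C = 1/(ωC) = 387 Ω
Branch 1 (R+jX_L): Z₁ = 33.1 + j117 Ω, |Z₁| = 122 Ω
Branch 2 (−jX_C): Z₂ = −j387 Ω
Parallel: Z = Z₁Z₂/(Z₁+Z₂), |Z| = 174 Ω, ∠Z = 67.3°
|Y| = 1/|Z| = 5.75 mS

5.75 mS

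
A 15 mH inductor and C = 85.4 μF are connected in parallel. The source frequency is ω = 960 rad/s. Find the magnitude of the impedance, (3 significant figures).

X_L = ωL = 14.4 Ω
X_C = 1/(ωC) = 12.2 Ω
Parallel: admittances add. Y = 1/(jωL) + jωC
Y = (0 + j0.0125) S
|Y| = 0.0125 S → |Z| = 1/|Y| = 79.7 Ω, ∠Z = −∠Y = -90.0°

79.7 Ω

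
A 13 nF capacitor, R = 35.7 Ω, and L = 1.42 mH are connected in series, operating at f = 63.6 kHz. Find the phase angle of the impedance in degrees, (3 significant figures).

ω = 2πf = 399600 rad/s
X_L = ωL = 567 Ω
X_C = 1/(ωC) = 192 Ω
Net reactance X = X_L − X_C = 375 Ω
Z = 35.7 + j375 Ω
|Z| = √(35.7² + 375²) = 377 Ω
∠Z = arctan(375/35.7) = 84.6°

84.6°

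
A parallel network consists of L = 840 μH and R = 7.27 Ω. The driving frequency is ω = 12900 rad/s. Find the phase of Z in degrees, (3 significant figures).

33.9°

X_L = ωL = 10.8 Ω
Parallel: admittances add. Y = 1/R + 1/(jωL)
Y = (0.138 − j0.0923) S
|Y| = 0.166 S → |Z| = 1/|Y| = 6.04 Ω, ∠Z = −∠Y = 33.9°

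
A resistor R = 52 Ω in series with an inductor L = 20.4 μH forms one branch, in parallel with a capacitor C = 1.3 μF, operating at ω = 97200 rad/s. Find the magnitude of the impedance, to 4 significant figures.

X_L = ωL = 1.983 Ω
X_C = 1/(ωC) = 7.914 Ω
Branch 1 (R+jX_L): Z₁ = 52.00 + j1.983 Ω, |Z₁| = 52.04 Ω
Branch 2 (−jX_C): Z₂ = −j7.914 Ω
Parallel: Z = Z₁Z₂/(Z₁+Z₂), |Z| = 7.869 Ω, ∠Z = -81.31°

7.869 Ω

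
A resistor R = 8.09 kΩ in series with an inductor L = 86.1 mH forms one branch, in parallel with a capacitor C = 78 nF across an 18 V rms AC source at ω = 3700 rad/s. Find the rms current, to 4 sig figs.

X_L = ωL = 318.6 Ω
X_C = 1/(ωC) = 3465 Ω
Branch 1 (R+jX_L): Z₁ = 8090 + j318.6 Ω, |Z₁| = 8096 Ω
Branch 2 (−jX_C): Z₂ = −j3465 Ω
Parallel: Z = Z₁Z₂/(Z₁+Z₂), |Z| = 3232 Ω, ∠Z = -66.49°
I = V/|Z| = 18/3232 = 5.570 mA

5.570 mA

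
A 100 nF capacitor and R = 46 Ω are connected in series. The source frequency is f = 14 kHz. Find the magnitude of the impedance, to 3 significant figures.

ω = 2πf = 87960 rad/s
X_C = 1/(ωC) = 114 Ω
Z = 46.0 − j114 Ω
|Z| = √(46.0² + 114²) = 123 Ω

123 Ω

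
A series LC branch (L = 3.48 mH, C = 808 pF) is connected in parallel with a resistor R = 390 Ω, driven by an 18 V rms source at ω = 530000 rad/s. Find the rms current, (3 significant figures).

59.0 mA

X_L = ωL = 1840 Ω
X_C = 1/(ωC) = 2340 Ω
Branch 1: Z₁ = R = 390 Ω
Branch 2 (series LC): Z₂ = j(X_L − X_C) = −j491 Ω
Parallel: Z = Z₁Z₂/(Z₁+Z₂), |Z| = 305 Ω, ∠Z = -38.5°
I = V/|Z| = 18/305 = 59.0 mA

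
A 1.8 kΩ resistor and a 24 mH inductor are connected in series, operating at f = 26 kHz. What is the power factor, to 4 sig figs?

0.4172

ω = 2πf = 163400 rad/s
X_L = ωL = 3921 Ω
Z = 1800 + j3921 Ω
|Z| = √(1800² + 3921²) = 4314 Ω
∠Z = arctan(3921/1800) = 65.34°
cos φ = cos(65.34°) = 0.4172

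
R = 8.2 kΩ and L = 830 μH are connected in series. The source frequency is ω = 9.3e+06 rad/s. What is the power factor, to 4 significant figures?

0.7281

X_L = ωL = 7719 Ω
Z = 8200 + j7719 Ω
|Z| = √(8200² + 7719²) = 11260 Ω
∠Z = arctan(7719/8200) = 43.27°
cos φ = cos(43.27°) = 0.7281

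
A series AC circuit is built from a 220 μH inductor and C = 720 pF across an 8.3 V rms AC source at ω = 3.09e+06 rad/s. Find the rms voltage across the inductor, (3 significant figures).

24.5 V

X_L = ωL = 680 Ω
X_C = 1/(ωC) = 449 Ω
Net reactance X = X_L − X_C = 230 Ω
Z = j230 Ω
|Z| = √(0² + 230²) = 230 Ω
I = V/|Z| = 36.0 mA
V_L = I·|Z_L| = 0.0360 × 680 = 24.5 V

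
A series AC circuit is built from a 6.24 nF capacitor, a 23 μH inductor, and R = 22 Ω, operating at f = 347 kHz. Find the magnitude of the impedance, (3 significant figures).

32.1 Ω

ω = 2πf = 2.18e+06 rad/s
X_L = ωL = 50.1 Ω
X_C = 1/(ωC) = 73.5 Ω
Net reactance X = X_L − X_C = -23.4 Ω
Z = 22.0 − j23.4 Ω
|Z| = √(22.0² + 23.4²) = 32.1 Ω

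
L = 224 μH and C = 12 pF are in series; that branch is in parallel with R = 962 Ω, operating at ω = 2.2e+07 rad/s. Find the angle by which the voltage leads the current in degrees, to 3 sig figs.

X_L = ωL = 4930 Ω
X_C = 1/(ωC) = 3790 Ω
Branch 1: Z₁ = R = 962 Ω
Branch 2 (series LC): Z₂ = j(X_L − X_C) = j1140 Ω
Parallel: Z = Z₁Z₂/(Z₁+Z₂), |Z| = 735 Ω, ∠Z = 40.2°

40.2°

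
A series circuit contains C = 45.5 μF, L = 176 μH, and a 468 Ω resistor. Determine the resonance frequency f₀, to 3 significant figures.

1.78 kHz

ω₀ = 1/√(LC) = 1/√(0.000176 × 4.55e-05) = 11170 rad/s
f₀ = ω₀/(2π) = 1.78 kHz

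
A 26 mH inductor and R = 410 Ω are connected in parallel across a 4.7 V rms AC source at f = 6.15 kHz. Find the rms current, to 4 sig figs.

ω = 2πf = 38640 rad/s
X_L = ωL = 1005 Ω
Parallel: admittances add. Y = 1/R + 1/(jωL)
Y = (0.002439 − j0.0009953) S
|Y| = 0.002634 S → |Z| = 1/|Y| = 379.6 Ω, ∠Z = −∠Y = 22.20°
I = V/|Z| = 4.7/379.6 = 12.38 mA

12.38 mA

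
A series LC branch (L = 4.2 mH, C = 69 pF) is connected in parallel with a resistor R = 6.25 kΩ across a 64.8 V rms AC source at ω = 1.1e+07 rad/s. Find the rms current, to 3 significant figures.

X_L = ωL = 46200 Ω
X_C = 1/(ωC) = 1320 Ω
Branch 1: Z₁ = R = 6250 Ω
Branch 2 (series LC): Z₂ = j(X_L − X_C) = j44900 Ω
Parallel: Z = Z₁Z₂/(Z₁+Z₂), |Z| = 6190 Ω, ∠Z = 7.93°
I = V/|Z| = 64.8/6190 = 10.5 mA

10.5 mA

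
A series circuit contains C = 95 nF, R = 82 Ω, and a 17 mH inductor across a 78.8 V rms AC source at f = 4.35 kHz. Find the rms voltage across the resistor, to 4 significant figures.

ω = 2πf = 27330 rad/s
X_L = ωL = 464.6 Ω
X_C = 1/(ωC) = 385.1 Ω
Net reactance X = X_L − X_C = 79.51 Ω
Z = 82.00 + j79.51 Ω
|Z| = √(82.00² + 79.51²) = 114.2 Ω
I = V/|Z| = 689.9 mA
V_R = I·|Z_R| = 0.6899 × 82.00 = 56.57 V

56.57 V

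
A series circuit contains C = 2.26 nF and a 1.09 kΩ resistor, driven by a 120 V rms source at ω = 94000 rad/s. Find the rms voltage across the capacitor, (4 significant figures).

116.9 V

X_C = 1/(ωC) = 4707 Ω
Z = 1090 − j4707 Ω
|Z| = √(1090² + 4707²) = 4832 Ω
I = V/|Z| = 24.84 mA
V_C = I·|Z_C| = 0.02484 × 4707 = 116.9 V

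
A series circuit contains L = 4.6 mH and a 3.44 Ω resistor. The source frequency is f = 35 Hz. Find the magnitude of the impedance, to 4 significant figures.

ω = 2πf = 219.9 rad/s
X_L = ωL = 1.012 Ω
Z = 3.440 + j1.012 Ω
|Z| = √(3.440² + 1.012²) = 3.586 Ω

3.586 Ω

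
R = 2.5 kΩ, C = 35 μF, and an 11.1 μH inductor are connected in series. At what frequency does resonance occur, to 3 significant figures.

ω₀ = 1/√(LC) = 1/√(1.11e-05 × 3.5e-05) = 50730 rad/s
f₀ = ω₀/(2π) = 8.07 kHz

8.07 kHz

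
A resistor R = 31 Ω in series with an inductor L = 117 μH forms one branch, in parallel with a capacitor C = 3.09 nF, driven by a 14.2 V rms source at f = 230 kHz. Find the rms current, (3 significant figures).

23.2 mA

ω = 2πf = 1.445e+06 rad/s
X_L = ωL = 169 Ω
X_C = 1/(ωC) = 224 Ω
Branch 1 (R+jX_L): Z₁ = 31.0 + j169 Ω, |Z₁| = 172 Ω
Branch 2 (−jX_C): Z₂ = −j224 Ω
Parallel: Z = Z₁Z₂/(Z₁+Z₂), |Z| = 611 Ω, ∠Z = 50.1°
I = V/|Z| = 14.2/611 = 23.2 mA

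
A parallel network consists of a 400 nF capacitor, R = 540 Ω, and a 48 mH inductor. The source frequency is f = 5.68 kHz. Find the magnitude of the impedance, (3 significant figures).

72.4 Ω

ω = 2πf = 35690 rad/s
X_L = ωL = 1710 Ω
X_C = 1/(ωC) = 70.1 Ω
Parallel: admittances add. Y = 1/R + 1/(jωL) + jωC
Y = (0.00185 + j0.0137) S
|Y| = 0.0138 S → |Z| = 1/|Y| = 72.4 Ω, ∠Z = −∠Y = -82.3°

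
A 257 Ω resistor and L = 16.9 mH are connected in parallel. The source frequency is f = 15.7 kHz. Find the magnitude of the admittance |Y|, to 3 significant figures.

ω = 2πf = 98650 rad/s
X_L = ωL = 1670 Ω
Parallel: admittances add. Y = 1/R + 1/(jωL)
Y = (0.00389 − j0.000600) S
|Y| = 0.00394 S → |Z| = 1/|Y| = 254 Ω, ∠Z = −∠Y = 8.76°

3.94 mS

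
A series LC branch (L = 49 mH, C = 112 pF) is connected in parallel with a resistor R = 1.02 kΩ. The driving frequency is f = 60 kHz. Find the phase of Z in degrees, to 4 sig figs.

ω = 2πf = 377000 rad/s
X_L = ωL = 18470 Ω
X_C = 1/(ωC) = 23680 Ω
Branch 1: Z₁ = R = 1020 Ω
Branch 2 (series LC): Z₂ = j(X_L − X_C) = −j5211 Ω
Parallel: Z = Z₁Z₂/(Z₁+Z₂), |Z| = 1001 Ω, ∠Z = -11.07°

-11.07°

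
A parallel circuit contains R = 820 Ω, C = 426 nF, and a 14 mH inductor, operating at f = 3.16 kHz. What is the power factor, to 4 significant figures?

ω = 2πf = 19850 rad/s
X_L = ωL = 278.0 Ω
X_C = 1/(ωC) = 118.2 Ω
Parallel: admittances add. Y = 1/R + 1/(jωL) + jωC
Y = (0.001220 + j0.004861) S
|Y| = 0.005011 S → |Z| = 1/|Y| = 199.5 Ω, ∠Z = −∠Y = -75.92°
cos φ = cos(-75.92°) = 0.2434

0.2434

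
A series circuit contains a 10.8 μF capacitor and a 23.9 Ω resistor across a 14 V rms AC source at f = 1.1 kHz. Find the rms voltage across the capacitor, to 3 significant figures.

6.85 V

ω = 2πf = 6912 rad/s
X_C = 1/(ωC) = 13.4 Ω
Z = 23.9 − j13.4 Ω
|Z| = √(23.9² + 13.4²) = 27.4 Ω
I = V/|Z| = 511 mA
V_C = I·|Z_C| = 0.511 × 13.4 = 6.85 V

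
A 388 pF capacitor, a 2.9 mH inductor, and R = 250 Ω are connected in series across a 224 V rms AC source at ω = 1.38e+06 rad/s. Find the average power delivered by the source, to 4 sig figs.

X_L = ωL = 4002 Ω
X_C = 1/(ωC) = 1868 Ω
Net reactance X = X_L − X_C = 2134 Ω
Z = 250.0 + j2134 Ω
|Z| = √(250.0² + 2134²) = 2149 Ω
∠Z = arctan(2134/250.0) = 83.32°
I = V/|Z| = 104.2 mA
P = VI cos φ = 224 × 0.1042 × cos(83.32°) = 2.716 W

2.716 W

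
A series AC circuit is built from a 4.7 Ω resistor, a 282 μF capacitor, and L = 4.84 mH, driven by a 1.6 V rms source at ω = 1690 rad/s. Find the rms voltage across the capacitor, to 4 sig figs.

0.4368 V

X_L = ωL = 8.180 Ω
X_C = 1/(ωC) = 2.098 Ω
Net reactance X = X_L − X_C = 6.081 Ω
Z = 4.700 + j6.081 Ω
|Z| = √(4.700² + 6.081²) = 7.686 Ω
I = V/|Z| = 208.2 mA
V_C = I·|Z_C| = 0.2082 × 2.098 = 0.4368 V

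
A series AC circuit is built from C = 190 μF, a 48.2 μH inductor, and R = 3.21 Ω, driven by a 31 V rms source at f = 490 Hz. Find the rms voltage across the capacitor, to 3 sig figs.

14.8 V

ω = 2πf = 3079 rad/s
X_L = ωL = 0.148 Ω
X_C = 1/(ωC) = 1.71 Ω
Net reactance X = X_L − X_C = -1.56 Ω
Z = 3.21 − j1.56 Ω
|Z| = √(3.21² + 1.56²) = 3.57 Ω
I = V/|Z| = 8.68 A
V_C = I·|Z_C| = 8.68 × 1.71 = 14.8 V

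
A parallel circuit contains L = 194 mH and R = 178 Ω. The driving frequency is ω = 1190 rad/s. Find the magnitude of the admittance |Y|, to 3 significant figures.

X_L = ωL = 231 Ω
Parallel: admittances add. Y = 1/R + 1/(jωL)
Y = (0.00562 − j0.00433) S
|Y| = 0.00709 S → |Z| = 1/|Y| = 141 Ω, ∠Z = −∠Y = 37.6°

7.09 mS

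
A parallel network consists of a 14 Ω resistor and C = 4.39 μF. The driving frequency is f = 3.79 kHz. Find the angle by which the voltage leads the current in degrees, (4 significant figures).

ω = 2πf = 23810 rad/s
X_C = 1/(ωC) = 9.566 Ω
Parallel: admittances add. Y = 1/R + jωC
Y = (0.07143 + j0.1045) S
|Y| = 0.1266 S → |Z| = 1/|Y| = 7.898 Ω, ∠Z = −∠Y = -55.66°

-55.66°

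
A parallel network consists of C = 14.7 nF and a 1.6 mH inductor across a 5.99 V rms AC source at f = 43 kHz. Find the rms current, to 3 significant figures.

9.93 mA

ω = 2πf = 270200 rad/s
X_L = ωL = 432 Ω
X_C = 1/(ωC) = 252 Ω
Parallel: admittances add. Y = 1/(jωL) + jωC
Y = (0 + j0.00166) S
|Y| = 0.00166 S → |Z| = 1/|Y| = 603 Ω, ∠Z = −∠Y = -90.0°
I = V/|Z| = 5.99/603 = 9.93 mA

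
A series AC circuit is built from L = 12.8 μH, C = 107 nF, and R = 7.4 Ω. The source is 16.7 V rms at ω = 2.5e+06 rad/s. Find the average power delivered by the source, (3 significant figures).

2.42 W

X_L = ωL = 32.0 Ω
X_C = 1/(ωC) = 3.74 Ω
Net reactance X = X_L − X_C = 28.3 Ω
Z = 7.40 + j28.3 Ω
|Z| = √(7.40² + 28.3²) = 29.2 Ω
∠Z = arctan(28.3/7.40) = 75.3°
I = V/|Z| = 572 mA
P = VI cos φ = 16.7 × 0.572 × cos(75.3°) = 2.42 W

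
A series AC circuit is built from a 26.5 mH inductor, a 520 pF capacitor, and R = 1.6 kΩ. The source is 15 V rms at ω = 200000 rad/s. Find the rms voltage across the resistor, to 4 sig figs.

5.215 V

X_L = ωL = 5300 Ω
X_C = 1/(ωC) = 9615 Ω
Net reactance X = X_L − X_C = -4315 Ω
Z = 1600 − j4315 Ω
|Z| = √(1600² + 4315²) = 4602 Ω
I = V/|Z| = 3.259 mA
V_R = I·|Z_R| = 0.003259 × 1600 = 5.215 V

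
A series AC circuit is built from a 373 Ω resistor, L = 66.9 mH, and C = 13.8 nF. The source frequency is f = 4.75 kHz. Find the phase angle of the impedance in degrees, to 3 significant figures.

-49.1°

ω = 2πf = 29850 rad/s
X_L = ωL = 2000 Ω
X_C = 1/(ωC) = 2430 Ω
Net reactance X = X_L − X_C = -431 Ω
Z = 373 − j431 Ω
|Z| = √(373² + 431²) = 570 Ω
∠Z = arctan(-431/373) = -49.1°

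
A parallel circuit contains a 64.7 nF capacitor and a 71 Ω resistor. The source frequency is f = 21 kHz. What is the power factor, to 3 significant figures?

ω = 2πf = 131900 rad/s
X_C = 1/(ωC) = 117 Ω
Parallel: admittances add. Y = 1/R + jωC
Y = (0.0141 + j0.00854) S
|Y| = 0.0165 S → |Z| = 1/|Y| = 60.7 Ω, ∠Z = −∠Y = -31.2°
cos φ = cos(-31.2°) = 0.855

0.855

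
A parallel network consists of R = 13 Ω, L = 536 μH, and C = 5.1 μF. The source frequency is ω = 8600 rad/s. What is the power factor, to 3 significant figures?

0.406

X_L = ωL = 4.61 Ω
X_C = 1/(ωC) = 22.8 Ω
Parallel: admittances add. Y = 1/R + 1/(jωL) + jωC
Y = (0.0769 − j0.173) S
|Y| = 0.189 S → |Z| = 1/|Y| = 5.28 Ω, ∠Z = −∠Y = 66.0°
cos φ = cos(66.0°) = 0.406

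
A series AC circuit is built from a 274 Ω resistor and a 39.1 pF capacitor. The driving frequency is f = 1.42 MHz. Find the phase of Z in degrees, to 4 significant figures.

-84.54°

ω = 2πf = 8.922e+06 rad/s
X_C = 1/(ωC) = 2867 Ω
Z = 274.0 − j2867 Ω
|Z| = √(274.0² + 2867²) = 2880 Ω
∠Z = arctan(-2867/274.0) = -84.54°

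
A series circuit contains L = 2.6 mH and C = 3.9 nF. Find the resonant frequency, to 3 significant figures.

50.0 kHz

ω₀ = 1/√(LC) = 1/√(0.0026 × 3.9e-09) = 314000 rad/s
f₀ = ω₀/(2π) = 50.0 kHz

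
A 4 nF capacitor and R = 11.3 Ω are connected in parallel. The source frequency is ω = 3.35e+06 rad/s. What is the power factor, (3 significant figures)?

0.989

X_C = 1/(ωC) = 74.6 Ω
Parallel: admittances add. Y = 1/R + jωC
Y = (0.0885 + j0.0134) S
|Y| = 0.0895 S → |Z| = 1/|Y| = 11.2 Ω, ∠Z = −∠Y = -8.61°
cos φ = cos(-8.61°) = 0.989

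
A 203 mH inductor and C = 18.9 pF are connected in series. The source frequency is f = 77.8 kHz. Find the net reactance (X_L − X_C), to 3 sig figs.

-9000 Ω

ω = 2πf = 488800 rad/s
X_L = ωL = 99200 Ω
X_C = 1/(ωC) = 108000 Ω
X = 99200 − 108000 = -9000 Ω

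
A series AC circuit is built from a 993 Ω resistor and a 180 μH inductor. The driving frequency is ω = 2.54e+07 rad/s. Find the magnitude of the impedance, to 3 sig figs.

X_L = ωL = 4570 Ω
Z = 993 + j4570 Ω
|Z| = √(993² + 4570²) = 4680 Ω

4680 Ω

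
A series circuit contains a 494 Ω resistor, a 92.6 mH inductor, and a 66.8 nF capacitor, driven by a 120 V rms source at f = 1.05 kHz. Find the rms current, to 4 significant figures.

69.36 mA

ω = 2πf = 6597 rad/s
X_L = ωL = 610.9 Ω
X_C = 1/(ωC) = 2269 Ω
Net reactance X = X_L − X_C = -1658 Ω
Z = 494.0 − j1658 Ω
|Z| = √(494.0² + 1658²) = 1730 Ω
I = V/|Z| = 120/1730 = 69.36 mA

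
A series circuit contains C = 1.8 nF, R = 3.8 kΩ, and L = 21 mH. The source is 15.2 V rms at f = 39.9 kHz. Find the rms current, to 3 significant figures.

3.12 mA

ω = 2πf = 250700 rad/s
X_L = ωL = 5260 Ω
X_C = 1/(ωC) = 2220 Ω
Net reactance X = X_L − X_C = 3050 Ω
Z = 3800 + j3050 Ω
|Z| = √(3800² + 3050²) = 4870 Ω
I = V/|Z| = 15.2/4870 = 3.12 mA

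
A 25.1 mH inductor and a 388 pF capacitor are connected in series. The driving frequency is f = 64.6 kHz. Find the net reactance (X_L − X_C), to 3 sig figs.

ω = 2πf = 405900 rad/s
X_L = ωL = 10200 Ω
X_C = 1/(ωC) = 6350 Ω
X = 10200 − 6350 = 3840 Ω

3840 Ω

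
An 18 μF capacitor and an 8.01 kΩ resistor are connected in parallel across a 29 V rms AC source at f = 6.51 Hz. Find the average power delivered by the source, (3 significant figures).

105 mW

ω = 2πf = 40.90 rad/s
X_C = 1/(ωC) = 1360 Ω
Parallel: admittances add. Y = 1/R + jωC
Y = (0.000125 + j0.000736) S
|Y| = 0.000747 S → |Z| = 1/|Y| = 1340 Ω, ∠Z = −∠Y = -80.4°
I = V/|Z| = 21.7 mA
P = VI cos φ = 29 × 0.0217 × cos(-80.4°) = 105 mW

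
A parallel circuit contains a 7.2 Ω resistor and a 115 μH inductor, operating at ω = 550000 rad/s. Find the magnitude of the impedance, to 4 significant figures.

7.154 Ω

X_L = ωL = 63.25 Ω
Parallel: admittances add. Y = 1/R + 1/(jωL)
Y = (0.1389 − j0.01581) S
|Y| = 0.1398 S → |Z| = 1/|Y| = 7.154 Ω, ∠Z = −∠Y = 6.494°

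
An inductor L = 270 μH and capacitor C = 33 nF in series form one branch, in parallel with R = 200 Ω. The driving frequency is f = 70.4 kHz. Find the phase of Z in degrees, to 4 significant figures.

75.71°

ω = 2πf = 442300 rad/s
X_L = ωL = 119.4 Ω
X_C = 1/(ωC) = 68.51 Ω
Branch 1: Z₁ = R = 200.0 Ω
Branch 2 (series LC): Z₂ = j(X_L − X_C) = j50.92 Ω
Parallel: Z = Z₁Z₂/(Z₁+Z₂), |Z| = 49.35 Ω, ∠Z = 75.71°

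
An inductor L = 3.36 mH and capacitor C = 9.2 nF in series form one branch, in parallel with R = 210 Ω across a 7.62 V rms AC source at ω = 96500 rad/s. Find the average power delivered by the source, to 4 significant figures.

276.5 mW

X_L = ωL = 324.2 Ω
X_C = 1/(ωC) = 1126 Ω
Branch 1: Z₁ = R = 210.0 Ω
Branch 2 (series LC): Z₂ = j(X_L − X_C) = −j802.1 Ω
Parallel: Z = Z₁Z₂/(Z₁+Z₂), |Z| = 203.2 Ω, ∠Z = -14.67°
I = V/|Z| = 37.51 mA
P = VI cos φ = 7.62 × 0.03751 × cos(-14.67°) = 276.5 mW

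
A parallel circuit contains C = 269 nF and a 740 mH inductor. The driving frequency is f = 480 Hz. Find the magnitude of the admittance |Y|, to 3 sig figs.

ω = 2πf = 3016 rad/s
X_L = ωL = 2230 Ω
X_C = 1/(ωC) = 1230 Ω
Parallel: admittances add. Y = 1/(jωL) + jωC
Y = (0 + j0.000363) S
|Y| = 0.000363 S → |Z| = 1/|Y| = 2750 Ω, ∠Z = −∠Y = -90.0°

363 μS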